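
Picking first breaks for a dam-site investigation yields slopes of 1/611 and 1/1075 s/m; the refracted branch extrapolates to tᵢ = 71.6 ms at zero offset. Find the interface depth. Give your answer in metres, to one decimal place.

θ_c = arcsin(611/1075) = 34.64°; cos θ_c = 0.8228.
tᵢ = 2h cos θ_c/V₁ ⇒ h = tᵢ·V₁/(2 cos θ_c) = 0.0716·611/(2·0.8228) = 26.59 m.

26.6 m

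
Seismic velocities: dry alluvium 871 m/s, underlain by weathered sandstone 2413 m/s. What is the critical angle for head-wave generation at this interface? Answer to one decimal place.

21.2°

Critical incidence: sin θ_c = V₁/V₂ = 871/2413 = 0.3610.
θ_c = arcsin 0.3610 = 21.16°.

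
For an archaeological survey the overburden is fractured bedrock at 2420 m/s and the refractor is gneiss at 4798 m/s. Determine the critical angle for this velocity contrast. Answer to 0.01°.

At critical incidence the refracted ray runs along the interface (θ₂ = 90°), so sin θ_c = V₁/V₂.
θ_c = arcsin(2420/4798) = arcsin 0.5044 = 30.29°.

30.29°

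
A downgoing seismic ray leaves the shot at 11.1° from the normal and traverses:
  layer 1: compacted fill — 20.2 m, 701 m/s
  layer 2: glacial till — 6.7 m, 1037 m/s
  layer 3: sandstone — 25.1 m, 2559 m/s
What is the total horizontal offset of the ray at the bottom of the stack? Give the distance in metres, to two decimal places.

30.75 m

Apply Snell's law at each interface; in layer i the horizontal offset is hᵢ·tan θᵢ.
Layer 1: θ = 11.10°; offset = 20.2·tan 11.10° = 3.9631 m.
Layer 2: sin θ = 1037·sin 11.1°/701 = 0.2848, θ = 16.55°; offset = 6.7·tan 16.55° = 1.9906 m.
Layer 3: sin θ = 2559·sin 11.1°/701 = 0.7028, θ = 44.65°; offset = 25.1·tan 44.65° = 24.7971 m.
Σ offsets = 30.7508 m.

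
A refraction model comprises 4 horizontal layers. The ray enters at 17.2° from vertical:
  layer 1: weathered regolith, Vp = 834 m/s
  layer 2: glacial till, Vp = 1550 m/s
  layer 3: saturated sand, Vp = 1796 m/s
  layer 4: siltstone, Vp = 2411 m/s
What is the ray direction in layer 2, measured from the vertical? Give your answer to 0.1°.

33.3°

Snell's law across each interface conserves sin θ / V, so sin θ_2 = V_2·sin θ₁/V₁.
sin θ_2 = 1550 × sin 17.2° / 834 = 0.5496.
θ_2 = 33.34° from the vertical.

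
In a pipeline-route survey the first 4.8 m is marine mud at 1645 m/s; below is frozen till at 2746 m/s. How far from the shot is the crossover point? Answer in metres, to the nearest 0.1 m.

19.2 m

x_cross = 2h·√((V₂+V₁)/(V₂−V₁)).
(V₂+V₁)/(V₂−V₁) = (2746+1645)/(2746−1645) = 3.9882; √ = 1.9970.
x_cross = 2·4.8·1.9970 = 19.17 m.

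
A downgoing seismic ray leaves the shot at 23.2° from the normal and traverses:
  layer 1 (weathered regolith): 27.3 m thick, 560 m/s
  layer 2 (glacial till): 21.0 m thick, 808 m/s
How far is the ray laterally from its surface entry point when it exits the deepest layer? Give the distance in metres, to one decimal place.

p = sin θ₁/V₁ = sin 23.2°/560 = 7.0347e-04 s/m is conserved through the stack.
Layer 1: θ = 23.20°; offset = 27.3·tan 23.20° = 11.701 m.
Layer 2: sin θ = p·808 = 0.5684 → θ = 34.64°; offset = 21.0·tan 34.64° = 14.508 m.
Total horizontal offset = 26.209 m.

26.2 m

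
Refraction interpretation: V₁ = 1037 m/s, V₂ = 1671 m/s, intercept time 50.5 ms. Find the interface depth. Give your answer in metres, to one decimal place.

h = tᵢ·V₁·V₂ / (2·√(V₂²−V₁²)).
√(V₂²−V₁²) = √(1671² − 1037²) = 1310.3 m/s.
h = 0.0505 s × 1037 × 1671 / (2 × 1310.3) = 33.39 m.

33.4 m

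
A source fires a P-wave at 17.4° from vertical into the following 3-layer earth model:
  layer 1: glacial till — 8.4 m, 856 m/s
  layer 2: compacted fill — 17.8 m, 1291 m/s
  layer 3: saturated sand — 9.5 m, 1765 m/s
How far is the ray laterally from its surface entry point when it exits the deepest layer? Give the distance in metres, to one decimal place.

Apply Snell's law at each interface; in layer i the horizontal offset is hᵢ·tan θᵢ.
Layer 1: θ = 17.40°; offset = 8.4·tan 17.40° = 2.632 m.
Layer 2: sin θ = 1291·sin 17.4°/856 = 0.4510, θ = 26.81°; offset = 17.8·tan 26.81° = 8.995 m.
Layer 3: sin θ = 1765·sin 17.4°/856 = 0.6166, θ = 38.07°; offset = 9.5·tan 38.07° = 7.440 m.
Total horizontal offset = 19.067 m.

19.1 m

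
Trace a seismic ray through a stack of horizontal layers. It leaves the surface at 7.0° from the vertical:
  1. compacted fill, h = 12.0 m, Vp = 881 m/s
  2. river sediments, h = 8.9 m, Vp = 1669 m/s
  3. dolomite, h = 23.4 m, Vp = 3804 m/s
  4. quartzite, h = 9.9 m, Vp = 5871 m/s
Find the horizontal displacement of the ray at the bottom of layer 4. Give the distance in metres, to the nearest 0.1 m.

31.8 m

p = sin θ₁/V₁ = sin 7.0°/881 = 1.3833e-04 s/m is conserved through the stack.
Layer 1: θ = 7.00°; offset = 12.0·tan 7.00° = 1.473 m.
Layer 2: sin θ = p·1669 = 0.2309 → θ = 13.35°; offset = 8.9·tan 13.35° = 2.112 m.
Layer 3: sin θ = p·3804 = 0.5262 → θ = 31.75°; offset = 23.4·tan 31.75° = 14.480 m.
Layer 4: sin θ = p·5871 = 0.8121 → θ = 54.31°; offset = 9.9·tan 54.31° = 13.780 m.
Total horizontal offset = 31.846 m.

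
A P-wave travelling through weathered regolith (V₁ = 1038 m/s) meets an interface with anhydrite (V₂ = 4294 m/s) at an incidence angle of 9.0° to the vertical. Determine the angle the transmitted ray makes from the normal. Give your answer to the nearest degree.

40°

sin θ₁/V₁ = sin θ₂/V₂ ⇒ sin θ₂ = 4294·sin 9.0°/1038 = 4294·0.1564/1038 = 0.6471.
θ₂ = arcsin 0.6471 = 40.33° from the normal.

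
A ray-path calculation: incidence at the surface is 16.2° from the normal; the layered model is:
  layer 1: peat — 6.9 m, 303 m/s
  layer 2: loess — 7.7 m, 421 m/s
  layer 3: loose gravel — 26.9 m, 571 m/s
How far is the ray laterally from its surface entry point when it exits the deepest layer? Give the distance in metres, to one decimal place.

21.9 m

Apply Snell's law at each interface; in layer i the horizontal offset is hᵢ·tan θᵢ.
Layer 1: θ = 16.20°; offset = 6.9·tan 16.20° = 2.005 m.
Layer 2: sin θ = 421·sin 16.2°/303 = 0.3876, θ = 22.81°; offset = 7.7·tan 22.81° = 3.238 m.
Layer 3: sin θ = 571·sin 16.2°/303 = 0.5258, θ = 31.72°; offset = 26.9·tan 31.72° = 16.626 m.
Summing the layer offsets gives 21.869 m.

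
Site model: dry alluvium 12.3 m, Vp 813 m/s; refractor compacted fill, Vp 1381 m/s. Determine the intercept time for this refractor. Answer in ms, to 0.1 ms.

24.5 ms

tᵢ = 2h·√(V₂²−V₁²)/(V₁V₂).
√(V₂²−V₁²) = √(1381²−813²) = 1116.3 m/s.
tᵢ = 2·12.3·1116.3/(813·1381) = 0.02446 s.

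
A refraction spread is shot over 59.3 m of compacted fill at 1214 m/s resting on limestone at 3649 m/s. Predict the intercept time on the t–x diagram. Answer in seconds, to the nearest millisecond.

tᵢ = 2h·√(V₂²−V₁²)/(V₁V₂).
√(V₂²−V₁²) = √(3649²−1214²) = 3441.1 m/s.
tᵢ = 2·59.3·3441.1/(1214·3649) = 0.09213 s.

0.092 s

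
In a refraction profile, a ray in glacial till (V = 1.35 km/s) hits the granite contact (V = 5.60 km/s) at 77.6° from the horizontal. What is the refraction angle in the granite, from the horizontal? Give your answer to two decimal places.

27.03°

Angle from the normal: 90° − 77.6° = 12.4°.
sin θ₁/V₁ = sin θ₂/V₂ ⇒ sin θ₂ = 5.60·sin 12.4°/1.35 = 5.60·0.2147/1.35 = 0.8908.
θ₂ = arcsin 0.8908 = 62.97° from the normal.
From the interface: 90° − 62.97° = 27.03°.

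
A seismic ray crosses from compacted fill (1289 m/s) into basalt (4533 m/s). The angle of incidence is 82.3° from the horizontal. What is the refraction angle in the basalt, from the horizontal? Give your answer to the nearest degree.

62°

Angle from the normal: 90° − 82.3° = 7.7°.
sin θ₁/V₁ = sin θ₂/V₂ ⇒ sin θ₂ = 4533·sin 7.7°/1289 = 4533·0.1340/1289 = 0.4712.
θ₂ = arcsin 0.4712 = 28.11° from the normal.
From the interface: 90° − 28.11° = 61.89°.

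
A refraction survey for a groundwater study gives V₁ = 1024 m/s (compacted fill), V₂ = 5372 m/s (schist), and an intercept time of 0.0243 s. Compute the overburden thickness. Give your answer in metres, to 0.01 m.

12.67 m

h = tᵢ·V₁·V₂ / (2·√(V₂²−V₁²)).
√(V₂²−V₁²) = √(5372² − 1024²) = 5273.5 m/s.
h = 0.0243 s × 1024 × 5372 / (2 × 5273.5) = 12.67 m.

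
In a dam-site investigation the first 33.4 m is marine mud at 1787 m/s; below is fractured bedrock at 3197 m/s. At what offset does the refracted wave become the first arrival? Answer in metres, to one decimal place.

125.6 m

θ_c = arcsin(1787/3197) = 33.98°, so cos θ_c = 0.8292 and tᵢ = 2h cos θ_c/V₁ = 0.0310 s.
At crossover x/V₁ = x/V₂ + tᵢ ⇒ x = tᵢ/(1/V₁ − 1/V₂) = 0.03100/(5.5960e-04 − 3.1279e-04) = 125.59 m.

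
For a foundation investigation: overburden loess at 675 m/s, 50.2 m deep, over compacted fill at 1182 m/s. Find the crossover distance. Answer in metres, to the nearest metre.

x_cross = 2h·√((V₂+V₁)/(V₂−V₁)).
(V₂+V₁)/(V₂−V₁) = (1182+675)/(1182−675) = 3.6627; √ = 1.9138.
x_cross = 2·50.2·1.9138 = 192.15 m.

192 m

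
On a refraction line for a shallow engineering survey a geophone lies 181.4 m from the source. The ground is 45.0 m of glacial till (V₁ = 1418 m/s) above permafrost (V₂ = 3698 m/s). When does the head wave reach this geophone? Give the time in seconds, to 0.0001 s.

0.1077 s

t = x/V₂ + 2h·√(V₂²−V₁²)/(V₁V₂).
√(V₂²−V₁²) = √(3698²−1418²) = 3415.3 m/s; delay term = 2·45.0·3415.3/(1418·3698) = 0.05862 s.
t = 181.4/3698 + 0.05862 = 0.10767 s.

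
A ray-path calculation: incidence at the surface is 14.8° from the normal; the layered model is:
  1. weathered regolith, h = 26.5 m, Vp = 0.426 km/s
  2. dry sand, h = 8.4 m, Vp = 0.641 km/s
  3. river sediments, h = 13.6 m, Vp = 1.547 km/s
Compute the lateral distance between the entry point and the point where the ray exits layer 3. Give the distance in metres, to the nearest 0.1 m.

Ray parameter p = sin 14.8° / 0.426 km/s = 5.9964e-01 s/km.
Layer 1: θ = 14.80°; offset = 26.5·tan 14.80° = 7.002 m.
Layer 2: sin θ = p·0.641 = 0.3844 → θ = 22.60°; offset = 8.4·tan 22.60° = 3.497 m.
Layer 3: sin θ = p·1.547 = 0.9276 → θ = 68.07°; offset = 13.6·tan 68.07° = 33.780 m.
Total horizontal offset = 44.279 m.

44.3 m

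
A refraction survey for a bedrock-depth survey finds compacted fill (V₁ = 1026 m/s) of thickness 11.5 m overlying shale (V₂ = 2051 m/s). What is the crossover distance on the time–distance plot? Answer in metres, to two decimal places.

x_cross = 2h·√((V₂+V₁)/(V₂−V₁)).
(V₂+V₁)/(V₂−V₁) = (2051+1026)/(2051−1026) = 3.0020; √ = 1.7326.
x_cross = 2·11.5·1.7326 = 39.85 m.

39.85 m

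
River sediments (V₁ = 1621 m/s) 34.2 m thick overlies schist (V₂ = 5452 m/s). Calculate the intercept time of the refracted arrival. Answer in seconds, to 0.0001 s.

0.0403 s

θ_c = arcsin(V₁/V₂) = arcsin(1621/5452) = 17.30°; cos θ_c = 0.9548.
tᵢ = 2h·cos θ_c / V₁ = 2·34.2·0.9548 / 1621 = 0.04029 s.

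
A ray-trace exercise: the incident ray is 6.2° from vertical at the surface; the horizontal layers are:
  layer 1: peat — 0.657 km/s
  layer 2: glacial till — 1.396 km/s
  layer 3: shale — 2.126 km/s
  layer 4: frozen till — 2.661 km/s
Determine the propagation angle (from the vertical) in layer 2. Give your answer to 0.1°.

Snell's law across each interface conserves sin θ / V, so sin θ_2 = V_2·sin θ₁/V₁.
sin θ_2 = 1.396 × sin 6.2° / 0.657 = 0.2295.
θ_2 = 13.27° from the vertical.

13.3°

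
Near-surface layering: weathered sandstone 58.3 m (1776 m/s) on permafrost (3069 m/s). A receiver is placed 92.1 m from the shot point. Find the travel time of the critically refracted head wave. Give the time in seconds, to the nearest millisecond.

0.084 s

θ_c = arcsin(V₁/V₂) = arcsin(1776/3069) = 35.36°, cos θ_c = 0.8155.
Intercept time tᵢ = 2h cos θ_c / V₁ = 2·58.3·0.8155/1776 = 0.05354 s.
t = x/V₂ + tᵢ = 92.1/3069 + 0.05354 = 0.08355 s.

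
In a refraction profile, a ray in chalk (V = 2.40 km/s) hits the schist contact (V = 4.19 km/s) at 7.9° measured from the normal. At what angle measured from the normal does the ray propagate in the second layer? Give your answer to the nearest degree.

14°

sin θ₁/V₁ = sin θ₂/V₂ ⇒ sin θ₂ = 4.19·sin 7.9°/2.40 = 4.19·0.1374/2.40 = 0.2400.
θ₂ = arcsin 0.2400 = 13.88° from the normal.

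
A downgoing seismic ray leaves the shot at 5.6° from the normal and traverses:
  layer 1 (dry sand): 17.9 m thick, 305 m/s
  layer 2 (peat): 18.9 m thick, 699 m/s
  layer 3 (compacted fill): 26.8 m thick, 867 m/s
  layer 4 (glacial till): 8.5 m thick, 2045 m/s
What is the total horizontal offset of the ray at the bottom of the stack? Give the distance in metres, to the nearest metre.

21 m

Ray parameter p = sin 5.6° / 305 m/s = 3.1994e-04 s/m.
Layer 1: θ = 5.60°; offset = 17.9·tan 5.60° = 1.755 m.
Layer 2: sin θ = p·699 = 0.2236 → θ = 12.92°; offset = 18.9·tan 12.92° = 4.337 m.
Layer 3: sin θ = p·867 = 0.2774 → θ = 16.10°; offset = 26.8·tan 16.10° = 7.738 m.
Layer 4: sin θ = p·2045 = 0.6543 → θ = 40.87°; offset = 8.5·tan 40.87° = 7.354 m.
Total horizontal offset = 21.183 m.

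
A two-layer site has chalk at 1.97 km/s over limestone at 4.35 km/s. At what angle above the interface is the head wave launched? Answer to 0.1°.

At critical incidence the refracted ray runs along the interface (θ₂ = 90°), so sin θ_c = V₁/V₂.
θ_c = arcsin(1.97/4.35) = arcsin 0.4529 = 26.93°.
Measured from the interface: 90° − 26.93° = 63.07°.

63.1°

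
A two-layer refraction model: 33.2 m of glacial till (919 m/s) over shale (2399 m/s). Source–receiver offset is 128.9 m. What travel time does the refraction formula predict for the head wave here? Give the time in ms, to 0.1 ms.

θ_c = arcsin(V₁/V₂) = arcsin(919/2399) = 22.52°, cos θ_c = 0.9237.
Intercept time tᵢ = 2h cos θ_c / V₁ = 2·33.2·0.9237/919 = 0.06674 s.
t = x/V₂ + tᵢ = 128.9/2399 + 0.06674 = 0.12047 s.

120.5 ms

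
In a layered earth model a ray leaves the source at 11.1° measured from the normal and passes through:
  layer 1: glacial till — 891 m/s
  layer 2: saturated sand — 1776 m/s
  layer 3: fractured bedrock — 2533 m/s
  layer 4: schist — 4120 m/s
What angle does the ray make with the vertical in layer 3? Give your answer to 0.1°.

Snell's law across each interface conserves sin θ / V, so sin θ_3 = V_3·sin θ₁/V₁.
sin θ_3 = 2533 × sin 11.1° / 891 = 0.5473.
θ_3 = 33.18° from the vertical.

33.2°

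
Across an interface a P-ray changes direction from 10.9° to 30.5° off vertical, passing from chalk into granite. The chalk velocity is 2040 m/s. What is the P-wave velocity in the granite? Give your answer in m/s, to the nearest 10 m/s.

5480 m/s

sin 10.9° = 0.1891; sin 30.5° = 0.5075.
V₂ = V₁·(sin θ₂/sin θ₁) = 2040·(0.5075/0.1891) = 5475.43 m/s.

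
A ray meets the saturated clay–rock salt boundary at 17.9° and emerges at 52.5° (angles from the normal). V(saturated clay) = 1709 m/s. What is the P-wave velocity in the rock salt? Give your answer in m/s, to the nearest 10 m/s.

4410 m/s

Snell's law: sin 17.9°/V₁ = sin 52.5°/V₂.
V₂ = V₁·sin 52.5°/sin 17.9° = 1709 × 2.5812 = 4411.30 m/s.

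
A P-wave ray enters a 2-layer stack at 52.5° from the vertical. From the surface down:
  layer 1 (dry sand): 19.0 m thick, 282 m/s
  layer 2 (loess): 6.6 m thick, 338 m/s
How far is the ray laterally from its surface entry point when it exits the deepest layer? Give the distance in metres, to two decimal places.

45.04 m

p = sin θ₁/V₁ = sin 52.5°/282 = 2.8133e-03 s/m is conserved through the stack.
Layer 1: θ = 52.50°; offset = 19.0·tan 52.50° = 24.7613 m.
Layer 2: sin θ = p·338 = 0.9509 → θ = 71.97°; offset = 6.6·tan 71.97° = 20.2775 m.
Summing the layer offsets gives 45.0388 m.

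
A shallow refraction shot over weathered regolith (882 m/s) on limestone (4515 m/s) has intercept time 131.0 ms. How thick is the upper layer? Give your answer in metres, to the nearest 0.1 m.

58.9 m

θ_c = arcsin(882/4515) = 11.27°; cos θ_c = 0.9807.
tᵢ = 2h cos θ_c/V₁ ⇒ h = tᵢ·V₁/(2 cos θ_c) = 0.131·882/(2·0.9807) = 58.91 m.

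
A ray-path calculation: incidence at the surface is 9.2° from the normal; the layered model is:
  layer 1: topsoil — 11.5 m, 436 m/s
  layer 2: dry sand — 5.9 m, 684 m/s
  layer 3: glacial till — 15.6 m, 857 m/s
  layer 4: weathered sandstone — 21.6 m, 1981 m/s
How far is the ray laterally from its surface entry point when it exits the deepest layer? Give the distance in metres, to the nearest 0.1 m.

31.4 m

Apply Snell's law at each interface; in layer i the horizontal offset is hᵢ·tan θᵢ.
Layer 1: θ = 9.20°; offset = 11.5·tan 9.20° = 1.863 m.
Layer 2: sin θ = 684·sin 9.2°/436 = 0.2508, θ = 14.53°; offset = 5.9·tan 14.53° = 1.529 m.
Layer 3: sin θ = 857·sin 9.2°/436 = 0.3143, θ = 18.32°; offset = 15.6·tan 18.32° = 5.164 m.
Layer 4: sin θ = 1981·sin 9.2°/436 = 0.7264, θ = 46.59°; offset = 21.6·tan 46.59° = 22.832 m.
Total horizontal offset = 31.387 m.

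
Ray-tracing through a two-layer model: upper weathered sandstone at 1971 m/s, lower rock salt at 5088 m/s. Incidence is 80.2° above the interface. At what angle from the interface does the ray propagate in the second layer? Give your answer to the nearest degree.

64°

Angle from the normal: 90° − 80.2° = 9.8°.
sin θ₁/V₁ = sin θ₂/V₂ ⇒ sin θ₂ = 5088·sin 9.8°/1971 = 5088·0.1702/1971 = 0.4394.
θ₂ = arcsin 0.4394 = 26.06° from the normal.
From the interface: 90° − 26.06° = 63.94°.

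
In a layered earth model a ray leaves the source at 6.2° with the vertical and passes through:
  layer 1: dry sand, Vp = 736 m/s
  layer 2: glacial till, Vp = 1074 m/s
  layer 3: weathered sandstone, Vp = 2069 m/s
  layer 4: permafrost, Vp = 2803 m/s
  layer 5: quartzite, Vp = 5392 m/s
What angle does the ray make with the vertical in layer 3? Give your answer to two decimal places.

Snell's law across each interface conserves sin θ / V, so sin θ_3 = V_3·sin θ₁/V₁.
sin θ_3 = 2069 × sin 6.2° / 736 = 0.3036.
θ_3 = arcsin 0.3036 = 17.67°.

17.67°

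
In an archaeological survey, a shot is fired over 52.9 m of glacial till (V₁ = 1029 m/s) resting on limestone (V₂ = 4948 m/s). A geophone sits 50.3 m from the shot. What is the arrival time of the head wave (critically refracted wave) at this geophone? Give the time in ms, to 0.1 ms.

t = x/V₂ + 2h·√(V₂²−V₁²)/(V₁V₂).
√(V₂²−V₁²) = √(4948²−1029²) = 4839.8 m/s; delay term = 2·52.9·4839.8/(1029·4948) = 0.10057 s.
t = 50.3/4948 + 0.10057 = 0.11074 s.

110.7 ms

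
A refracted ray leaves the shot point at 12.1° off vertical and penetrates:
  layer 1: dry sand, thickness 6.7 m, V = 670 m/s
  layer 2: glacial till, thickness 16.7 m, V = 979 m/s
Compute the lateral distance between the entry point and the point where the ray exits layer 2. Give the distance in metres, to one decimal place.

p = sin θ₁/V₁ = sin 12.1°/670 = 3.1286e-04 s/m is conserved through the stack.
Layer 1: θ = 12.10°; offset = 6.7·tan 12.10° = 1.436 m.
Layer 2: sin θ = p·979 = 0.3063 → θ = 17.84°; offset = 16.7·tan 17.84° = 5.373 m.
Σ offsets = 6.810 m.

6.8 m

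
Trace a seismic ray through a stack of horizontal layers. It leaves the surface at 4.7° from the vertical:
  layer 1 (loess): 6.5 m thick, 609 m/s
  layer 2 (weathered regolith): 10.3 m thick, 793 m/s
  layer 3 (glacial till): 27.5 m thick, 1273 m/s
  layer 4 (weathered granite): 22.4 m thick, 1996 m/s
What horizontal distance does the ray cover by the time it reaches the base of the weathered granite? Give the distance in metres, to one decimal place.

12.7 m

Ray parameter p = sin 4.7° / 609 m/s = 1.3455e-04 s/m.
Layer 1: θ = 4.70°; offset = 6.5·tan 4.70° = 0.534 m.
Layer 2: sin θ = p·793 = 0.1067 → θ = 6.12°; offset = 10.3·tan 6.12° = 1.105 m.
Layer 3: sin θ = p·1273 = 0.1713 → θ = 9.86°; offset = 27.5·tan 9.86° = 4.781 m.
Layer 4: sin θ = p·1996 = 0.2686 → θ = 15.58°; offset = 22.4·tan 15.58° = 6.245 m.
Summing the layer offsets gives 12.665 m.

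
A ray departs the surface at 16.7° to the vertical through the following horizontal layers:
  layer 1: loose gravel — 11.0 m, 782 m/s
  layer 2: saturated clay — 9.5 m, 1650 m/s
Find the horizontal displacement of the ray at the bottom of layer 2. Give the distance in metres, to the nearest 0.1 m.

p = sin θ₁/V₁ = sin 16.7°/782 = 3.6747e-04 s/m is conserved through the stack.
Layer 1: θ = 16.70°; offset = 11.0·tan 16.70° = 3.300 m.
Layer 2: sin θ = p·1650 = 0.6063 → θ = 37.32°; offset = 9.5·tan 37.32° = 7.243 m.
Total horizontal offset = 10.544 m.

10.5 m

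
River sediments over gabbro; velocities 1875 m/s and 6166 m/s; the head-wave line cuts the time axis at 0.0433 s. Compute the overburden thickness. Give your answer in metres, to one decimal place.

θ_c = arcsin(1875/6166) = 17.70°; cos θ_c = 0.9526.
tᵢ = 2h cos θ_c/V₁ ⇒ h = tᵢ·V₁/(2 cos θ_c) = 0.0433·1875/(2·0.9526) = 42.61 m.

42.6 m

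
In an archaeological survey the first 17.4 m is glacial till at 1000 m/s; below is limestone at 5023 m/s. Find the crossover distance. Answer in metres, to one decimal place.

x_cross = 2h·√((V₂+V₁)/(V₂−V₁)).
(V₂+V₁)/(V₂−V₁) = (5023+1000)/(5023−1000) = 1.4971; √ = 1.2236.
x_cross = 2·17.4·1.2236 = 42.58 m.

42.6 m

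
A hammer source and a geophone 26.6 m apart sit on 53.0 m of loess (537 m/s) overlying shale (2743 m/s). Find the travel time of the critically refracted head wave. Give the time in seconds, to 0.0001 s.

θ_c = arcsin(V₁/V₂) = arcsin(537/2743) = 11.29°, cos θ_c = 0.9806.
Intercept time tᵢ = 2h cos θ_c / V₁ = 2·53.0·0.9806/537 = 0.19357 s.
t = x/V₂ + tᵢ = 26.6/2743 + 0.19357 = 0.20327 s.

0.2033 s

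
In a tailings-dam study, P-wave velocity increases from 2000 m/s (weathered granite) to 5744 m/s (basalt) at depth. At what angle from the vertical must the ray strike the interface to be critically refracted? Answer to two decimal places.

At critical incidence the refracted ray runs along the interface (θ₂ = 90°), so sin θ_c = V₁/V₂.
θ_c = arcsin(2000/5744) = arcsin 0.3482 = 20.38°.

20.38°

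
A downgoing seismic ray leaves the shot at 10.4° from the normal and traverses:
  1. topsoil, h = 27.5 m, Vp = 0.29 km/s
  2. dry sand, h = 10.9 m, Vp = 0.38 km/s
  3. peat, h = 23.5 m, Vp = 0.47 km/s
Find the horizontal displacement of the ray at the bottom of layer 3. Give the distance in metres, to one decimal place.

14.9 m

Apply Snell's law at each interface; in layer i the horizontal offset is hᵢ·tan θᵢ.
Layer 1: θ = 10.40°; offset = 27.5·tan 10.40° = 5.047 m.
Layer 2: sin θ = 0.38·sin 10.4°/0.29 = 0.2365, θ = 13.68°; offset = 10.9·tan 13.68° = 2.654 m.
Layer 3: sin θ = 0.47·sin 10.4°/0.29 = 0.2926, θ = 17.01°; offset = 23.5·tan 17.01° = 7.190 m.
Total horizontal offset = 14.891 m.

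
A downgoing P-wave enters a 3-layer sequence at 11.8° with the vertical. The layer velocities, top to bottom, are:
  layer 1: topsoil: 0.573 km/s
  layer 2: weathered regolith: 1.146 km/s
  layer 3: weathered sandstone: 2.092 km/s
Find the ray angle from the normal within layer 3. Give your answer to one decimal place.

48.3°

Ray parameter p = sin 11.8° / 0.573 = 3.5689e-01 s/km.
sin θ_3 = p·V_3 = 3.5689e-01 × 2.092 = 0.7466.
θ_3 = 48.30° from the vertical.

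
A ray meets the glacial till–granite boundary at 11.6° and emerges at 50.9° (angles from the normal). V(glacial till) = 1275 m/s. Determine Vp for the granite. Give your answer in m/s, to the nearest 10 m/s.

4920 m/s

Snell's law: sin 11.6°/V₁ = sin 50.9°/V₂.
V₂ = V₁·sin 50.9°/sin 11.6° = 1275 × 3.8594 = 4920.77 m/s.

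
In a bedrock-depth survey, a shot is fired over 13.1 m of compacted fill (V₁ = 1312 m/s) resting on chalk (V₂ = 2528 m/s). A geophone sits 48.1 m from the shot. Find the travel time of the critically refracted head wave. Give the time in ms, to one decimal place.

θ_c = arcsin(V₁/V₂) = arcsin(1312/2528) = 31.26°, cos θ_c = 0.8548.
Intercept time tᵢ = 2h cos θ_c / V₁ = 2·13.1·0.8548/1312 = 0.01707 s.
t = x/V₂ + tᵢ = 48.1/2528 + 0.01707 = 0.03610 s.

36.1 ms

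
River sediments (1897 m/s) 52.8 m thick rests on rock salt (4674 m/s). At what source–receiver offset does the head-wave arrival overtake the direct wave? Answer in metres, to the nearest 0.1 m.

162.4 m

θ_c = arcsin(1897/4674) = 23.95°, so cos θ_c = 0.9139 and tᵢ = 2h cos θ_c/V₁ = 0.0509 s.
At crossover x/V₁ = x/V₂ + tᵢ ⇒ x = tᵢ/(1/V₁ − 1/V₂) = 0.05088/(5.2715e-04 − 2.1395e-04) = 162.44 m.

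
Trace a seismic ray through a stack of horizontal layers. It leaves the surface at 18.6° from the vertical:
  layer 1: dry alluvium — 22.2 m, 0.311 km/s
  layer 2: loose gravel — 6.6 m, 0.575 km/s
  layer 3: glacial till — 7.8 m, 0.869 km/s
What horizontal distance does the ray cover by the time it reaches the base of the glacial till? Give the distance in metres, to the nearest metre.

28 m

Apply Snell's law at each interface; in layer i the horizontal offset is hᵢ·tan θᵢ.
Layer 1: θ = 18.60°; offset = 22.2·tan 18.60° = 7.471 m.
Layer 2: sin θ = 0.575·sin 18.6°/0.311 = 0.5897, θ = 36.14°; offset = 6.6·tan 36.14° = 4.819 m.
Layer 3: sin θ = 0.869·sin 18.6°/0.311 = 0.8912, θ = 63.03°; offset = 7.8·tan 63.03° = 15.328 m.
Total horizontal offset = 27.618 m.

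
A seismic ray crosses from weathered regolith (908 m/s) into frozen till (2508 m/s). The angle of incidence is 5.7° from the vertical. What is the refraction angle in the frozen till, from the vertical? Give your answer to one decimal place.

15.9°

sin θ₁/V₁ = sin θ₂/V₂ ⇒ sin θ₂ = 2508·sin 5.7°/908 = 2508·0.0993/908 = 0.2743.
θ₂ = sin⁻¹(0.2743) = 15.92° (from vertical).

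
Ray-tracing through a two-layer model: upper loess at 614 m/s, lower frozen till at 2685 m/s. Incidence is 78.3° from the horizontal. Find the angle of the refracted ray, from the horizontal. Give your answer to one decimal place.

Angle from the normal: 90° − 78.3° = 11.7°.
Snell's law: sin θ₂ = (V₂/V₁)·sin θ₁ = (2685/614)·sin 11.7° = 0.8868.
θ₂ = sin⁻¹(0.8868) = 62.47° (from vertical).
From the interface: 90° − 62.47° = 27.53°.

27.5°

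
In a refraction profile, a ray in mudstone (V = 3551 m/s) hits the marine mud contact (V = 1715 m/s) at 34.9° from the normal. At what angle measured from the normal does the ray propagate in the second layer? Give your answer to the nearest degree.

Snell's law: sin θ₂ = (V₂/V₁)·sin θ₁ = (1715/3551)·sin 34.9° = 0.2763.
θ₂ = sin⁻¹(0.2763) = 16.04° (from vertical).

16°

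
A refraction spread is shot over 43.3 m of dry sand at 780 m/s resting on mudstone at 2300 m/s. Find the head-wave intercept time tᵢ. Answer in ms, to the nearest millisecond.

104 ms

tᵢ = 2h·√(V₂²−V₁²)/(V₁V₂).
√(V₂²−V₁²) = √(2300²−780²) = 2163.7 m/s.
tᵢ = 2·43.3·2163.7/(780·2300) = 0.10445 s.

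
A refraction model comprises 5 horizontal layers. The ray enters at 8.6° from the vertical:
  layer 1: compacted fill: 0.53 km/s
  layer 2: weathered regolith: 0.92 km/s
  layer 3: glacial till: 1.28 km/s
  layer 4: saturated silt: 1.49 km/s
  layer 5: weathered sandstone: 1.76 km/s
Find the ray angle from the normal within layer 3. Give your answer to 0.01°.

21.17°

Ray parameter p = sin 8.6° / 0.53 = 2.8214e-01 s/km.
sin θ_3 = p·V_3 = 2.8214e-01 × 1.28 = 0.3611.
θ_3 = 21.17° from the vertical.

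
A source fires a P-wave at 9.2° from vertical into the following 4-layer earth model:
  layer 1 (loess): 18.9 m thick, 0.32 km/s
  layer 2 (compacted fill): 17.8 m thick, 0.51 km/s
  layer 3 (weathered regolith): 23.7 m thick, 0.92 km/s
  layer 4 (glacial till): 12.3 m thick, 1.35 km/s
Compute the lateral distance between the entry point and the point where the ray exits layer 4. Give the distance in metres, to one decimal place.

31.3 m

Ray parameter p = sin 9.2° / 0.32 km/s = 4.9963e-01 s/km.
Layer 1: θ = 9.20°; offset = 18.9·tan 9.20° = 3.061 m.
Layer 2: sin θ = p·0.51 = 0.2548 → θ = 14.76°; offset = 17.8·tan 14.76° = 4.690 m.
Layer 3: sin θ = p·0.92 = 0.4597 → θ = 27.37°; offset = 23.7·tan 27.37° = 12.267 m.
Layer 4: sin θ = p·1.35 = 0.6745 → θ = 42.42°; offset = 12.3·tan 42.42° = 11.237 m.
Σ offsets = 31.256 m.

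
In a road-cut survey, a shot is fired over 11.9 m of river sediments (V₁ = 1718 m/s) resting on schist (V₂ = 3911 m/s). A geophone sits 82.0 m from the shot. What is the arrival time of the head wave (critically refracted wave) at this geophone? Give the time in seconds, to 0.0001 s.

t = x/V₂ + 2h·√(V₂²−V₁²)/(V₁V₂).
√(V₂²−V₁²) = √(3911²−1718²) = 3513.5 m/s; delay term = 2·11.9·3513.5/(1718·3911) = 0.01245 s.
t = 82.0/3911 + 0.01245 = 0.03341 s.

0.0334 s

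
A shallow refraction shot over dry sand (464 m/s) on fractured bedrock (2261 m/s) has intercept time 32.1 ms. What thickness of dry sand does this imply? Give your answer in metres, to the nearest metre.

h = tᵢ·V₁·V₂ / (2·√(V₂²−V₁²)).
√(V₂²−V₁²) = √(2261² − 464²) = 2212.9 m/s.
h = 0.0321 s × 464 × 2261 / (2 × 2212.9) = 7.61 m.

8 m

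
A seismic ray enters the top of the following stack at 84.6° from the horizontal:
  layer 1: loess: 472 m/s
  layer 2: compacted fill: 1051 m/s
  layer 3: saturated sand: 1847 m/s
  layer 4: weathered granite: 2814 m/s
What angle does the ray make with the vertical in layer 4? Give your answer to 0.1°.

From the normal: θ₁ = 90° − 84.6° = 5.4°.
Snell's law across each interface conserves sin θ / V, so sin θ_4 = V_4·sin θ₁/V₁.
sin θ_4 = 2814 × sin 5.4° / 472 = 0.5611.
θ_4 = 34.13° from the vertical.

34.1°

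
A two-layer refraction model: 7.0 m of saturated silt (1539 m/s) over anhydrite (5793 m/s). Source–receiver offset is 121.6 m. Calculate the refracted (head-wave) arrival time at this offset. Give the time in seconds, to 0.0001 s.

t = x/V₂ + 2h·√(V₂²−V₁²)/(V₁V₂).
√(V₂²−V₁²) = √(5793²−1539²) = 5584.8 m/s; delay term = 2·7.0·5584.8/(1539·5793) = 0.00877 s.
t = 121.6/5793 + 0.00877 = 0.02976 s.

0.0298 s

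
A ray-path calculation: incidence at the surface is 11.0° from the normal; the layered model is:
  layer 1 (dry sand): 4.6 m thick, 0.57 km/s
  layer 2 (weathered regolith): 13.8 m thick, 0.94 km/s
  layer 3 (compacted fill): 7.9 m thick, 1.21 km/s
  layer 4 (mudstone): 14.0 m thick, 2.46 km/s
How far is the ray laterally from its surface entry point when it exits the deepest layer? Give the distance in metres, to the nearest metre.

29 m

p = sin θ₁/V₁ = sin 11.0°/0.57 = 3.3475e-01 s/km is conserved through the stack.
Layer 1: θ = 11.00°; offset = 4.6·tan 11.00° = 0.894 m.
Layer 2: sin θ = p·0.94 = 0.3147 → θ = 18.34°; offset = 13.8·tan 18.34° = 4.575 m.
Layer 3: sin θ = p·1.21 = 0.4051 → θ = 23.89°; offset = 7.9·tan 23.89° = 3.500 m.
Layer 4: sin θ = p·2.46 = 0.8235 → θ = 55.44°; offset = 14.0·tan 55.44° = 20.321 m.
Total horizontal offset = 29.290 m.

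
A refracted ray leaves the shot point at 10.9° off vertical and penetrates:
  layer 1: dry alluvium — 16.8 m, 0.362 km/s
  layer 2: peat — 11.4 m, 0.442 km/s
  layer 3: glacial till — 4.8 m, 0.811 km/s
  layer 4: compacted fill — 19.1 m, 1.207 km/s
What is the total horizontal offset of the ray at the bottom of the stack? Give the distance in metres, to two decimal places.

23.70 m

p = sin θ₁/V₁ = sin 10.9°/0.362 = 5.2236e-01 s/km is conserved through the stack.
Layer 1: θ = 10.90°; offset = 16.8·tan 10.90° = 3.2352 m.
Layer 2: sin θ = p·0.442 = 0.2309 → θ = 13.35°; offset = 11.4·tan 13.35° = 2.7052 m.
Layer 3: sin θ = p·0.811 = 0.4236 → θ = 25.06°; offset = 4.8·tan 25.06° = 2.2448 m.
Layer 4: sin θ = p·1.207 = 0.6305 → θ = 39.09°; offset = 19.1·tan 39.09° = 15.5147 m.
Σ offsets = 23.6998 m.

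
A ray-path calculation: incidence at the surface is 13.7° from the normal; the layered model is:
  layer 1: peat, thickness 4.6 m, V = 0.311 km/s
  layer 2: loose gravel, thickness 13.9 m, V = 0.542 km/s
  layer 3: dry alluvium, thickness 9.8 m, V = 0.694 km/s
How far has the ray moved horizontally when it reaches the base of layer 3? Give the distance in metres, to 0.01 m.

Ray parameter p = sin 13.7° / 0.311 km/s = 7.6154e-01 s/km.
Layer 1: θ = 13.70°; offset = 4.6·tan 13.70° = 1.1214 m.
Layer 2: sin θ = p·0.542 = 0.4128 → θ = 24.38°; offset = 13.9·tan 24.38° = 6.2989 m.
Layer 3: sin θ = p·0.694 = 0.5285 → θ = 31.90°; offset = 9.8·tan 31.90° = 6.1011 m.
Σ offsets = 13.5213 m.

13.52 m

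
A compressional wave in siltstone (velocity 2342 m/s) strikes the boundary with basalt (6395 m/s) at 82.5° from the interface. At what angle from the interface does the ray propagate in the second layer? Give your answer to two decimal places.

69.12°

Convert to the normal: θ₁ = 90° − 82.5° = 7.5°.
Snell's law: sin θ₂ = (V₂/V₁)·sin θ₁ = (6395/2342)·sin 7.5° = 0.3564.
θ₂ = sin⁻¹(0.3564) = 20.88° (from vertical).
From the interface: 90° − 20.88° = 69.12°.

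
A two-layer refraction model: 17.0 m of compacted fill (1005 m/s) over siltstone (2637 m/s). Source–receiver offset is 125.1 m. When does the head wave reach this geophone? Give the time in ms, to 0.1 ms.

t = x/V₂ + 2h·√(V₂²−V₁²)/(V₁V₂).
√(V₂²−V₁²) = √(2637²−1005²) = 2438.0 m/s; delay term = 2·17.0·2438.0/(1005·2637) = 0.03128 s.
t = 125.1/2637 + 0.03128 = 0.07872 s.

78.7 ms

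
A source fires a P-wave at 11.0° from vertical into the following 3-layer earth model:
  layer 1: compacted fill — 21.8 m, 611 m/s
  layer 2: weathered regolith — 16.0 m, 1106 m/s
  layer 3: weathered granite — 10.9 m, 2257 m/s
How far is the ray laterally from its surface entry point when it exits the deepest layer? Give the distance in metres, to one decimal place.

21.0 m

p = sin θ₁/V₁ = sin 11.0°/611 = 3.1229e-04 s/m is conserved through the stack.
Layer 1: θ = 11.00°; offset = 21.8·tan 11.00° = 4.237 m.
Layer 2: sin θ = p·1106 = 0.3454 → θ = 20.21°; offset = 16.0·tan 20.21° = 5.889 m.
Layer 3: sin θ = p·2257 = 0.7048 → θ = 44.82°; offset = 10.9·tan 44.82° = 10.830 m.
Summing the layer offsets gives 20.957 m.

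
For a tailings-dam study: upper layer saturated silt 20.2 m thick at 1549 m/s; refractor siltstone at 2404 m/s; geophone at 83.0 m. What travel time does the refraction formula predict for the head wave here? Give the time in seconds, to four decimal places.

t = x/V₂ + 2h·√(V₂²−V₁²)/(V₁V₂).
√(V₂²−V₁²) = √(2404²−1549²) = 1838.4 m/s; delay term = 2·20.2·1838.4/(1549·2404) = 0.01995 s.
t = 83.0/2404 + 0.01995 = 0.05447 s.

0.0545 s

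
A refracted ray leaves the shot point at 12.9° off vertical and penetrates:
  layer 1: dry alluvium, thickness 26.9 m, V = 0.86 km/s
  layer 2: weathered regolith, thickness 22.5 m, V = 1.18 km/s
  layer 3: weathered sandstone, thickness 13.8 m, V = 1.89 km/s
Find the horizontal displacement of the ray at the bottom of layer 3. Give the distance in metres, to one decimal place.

21.2 m

Apply Snell's law at each interface; in layer i the horizontal offset is hᵢ·tan θᵢ.
Layer 1: θ = 12.90°; offset = 26.9·tan 12.90° = 6.161 m.
Layer 2: sin θ = 1.18·sin 12.9°/0.86 = 0.3063, θ = 17.84°; offset = 22.5·tan 17.84° = 7.240 m.
Layer 3: sin θ = 1.89·sin 12.9°/0.86 = 0.4906, θ = 29.38°; offset = 13.8·tan 29.38° = 7.770 m.
Total horizontal offset = 21.171 m.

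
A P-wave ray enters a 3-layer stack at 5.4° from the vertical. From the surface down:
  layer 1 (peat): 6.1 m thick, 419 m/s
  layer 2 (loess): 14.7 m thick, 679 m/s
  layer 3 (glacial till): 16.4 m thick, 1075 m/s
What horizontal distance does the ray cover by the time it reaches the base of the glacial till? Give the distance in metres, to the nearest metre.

7 m

p = sin θ₁/V₁ = sin 5.4°/419 = 2.2460e-04 s/m is conserved through the stack.
Layer 1: θ = 5.40°; offset = 6.1·tan 5.40° = 0.577 m.
Layer 2: sin θ = p·679 = 0.1525 → θ = 8.77°; offset = 14.7·tan 8.77° = 2.268 m.
Layer 3: sin θ = p·1075 = 0.2414 → θ = 13.97°; offset = 16.4·tan 13.97° = 4.080 m.
Summing the layer offsets gives 6.925 m.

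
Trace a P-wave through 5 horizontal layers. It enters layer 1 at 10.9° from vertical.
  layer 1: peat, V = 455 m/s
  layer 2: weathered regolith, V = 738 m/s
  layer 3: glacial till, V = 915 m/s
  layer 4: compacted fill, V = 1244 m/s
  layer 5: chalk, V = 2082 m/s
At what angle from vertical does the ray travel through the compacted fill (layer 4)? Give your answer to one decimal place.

31.1°

Ray parameter p = sin 10.9° / 455 = 4.1559e-04 s/m.
sin θ_4 = p·V_4 = 4.1559e-04 × 1244 = 0.5170.
θ_4 = arcsin 0.5170 = 31.13°.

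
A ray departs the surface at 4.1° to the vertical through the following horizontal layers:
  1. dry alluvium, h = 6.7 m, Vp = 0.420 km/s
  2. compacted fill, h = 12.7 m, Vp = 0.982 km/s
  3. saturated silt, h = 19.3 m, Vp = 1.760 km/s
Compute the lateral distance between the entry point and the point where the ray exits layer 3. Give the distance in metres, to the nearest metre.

Apply Snell's law at each interface; in layer i the horizontal offset is hᵢ·tan θᵢ.
Layer 1: θ = 4.10°; offset = 6.7·tan 4.10° = 0.480 m.
Layer 2: sin θ = 0.982·sin 4.1°/0.420 = 0.1672, θ = 9.62°; offset = 12.7·tan 9.62° = 2.153 m.
Layer 3: sin θ = 1.760·sin 4.1°/0.420 = 0.2996, θ = 17.43°; offset = 19.3·tan 17.43° = 6.061 m.
Summing the layer offsets gives 8.694 m.

9 m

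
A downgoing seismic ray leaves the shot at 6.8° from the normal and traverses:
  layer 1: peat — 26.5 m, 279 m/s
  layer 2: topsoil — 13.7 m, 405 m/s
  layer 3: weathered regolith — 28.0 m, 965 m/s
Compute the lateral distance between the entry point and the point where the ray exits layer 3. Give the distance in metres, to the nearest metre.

18 m

p = sin θ₁/V₁ = sin 6.8°/279 = 4.2439e-04 s/m is conserved through the stack.
Layer 1: θ = 6.80°; offset = 26.5·tan 6.80° = 3.160 m.
Layer 2: sin θ = p·405 = 0.1719 → θ = 9.90°; offset = 13.7·tan 9.90° = 2.390 m.
Layer 3: sin θ = p·965 = 0.4095 → θ = 24.18°; offset = 28.0·tan 24.18° = 12.569 m.
Summing the layer offsets gives 18.120 m.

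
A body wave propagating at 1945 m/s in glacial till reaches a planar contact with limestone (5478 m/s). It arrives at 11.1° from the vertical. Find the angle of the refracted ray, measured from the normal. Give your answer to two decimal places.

32.84°

sin θ₁/V₁ = sin θ₂/V₂ ⇒ sin θ₂ = 5478·sin 11.1°/1945 = 5478·0.1925/1945 = 0.5422.
θ₂ = arcsin 0.5422 = 32.84° from the normal.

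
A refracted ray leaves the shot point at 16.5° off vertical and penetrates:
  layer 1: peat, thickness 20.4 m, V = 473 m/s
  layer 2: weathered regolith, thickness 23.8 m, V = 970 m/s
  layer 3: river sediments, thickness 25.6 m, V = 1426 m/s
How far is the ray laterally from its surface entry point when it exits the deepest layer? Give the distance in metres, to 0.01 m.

65.53 m

p = sin θ₁/V₁ = sin 16.5°/473 = 6.0046e-04 s/m is conserved through the stack.
Layer 1: θ = 16.50°; offset = 20.4·tan 16.50° = 6.0428 m.
Layer 2: sin θ = p·970 = 0.5824 → θ = 35.62°; offset = 23.8·tan 35.62° = 17.0532 m.
Layer 3: sin θ = p·1426 = 0.8562 → θ = 58.90°; offset = 25.6·tan 58.90° = 42.4343 m.
Σ offsets = 65.5303 m.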